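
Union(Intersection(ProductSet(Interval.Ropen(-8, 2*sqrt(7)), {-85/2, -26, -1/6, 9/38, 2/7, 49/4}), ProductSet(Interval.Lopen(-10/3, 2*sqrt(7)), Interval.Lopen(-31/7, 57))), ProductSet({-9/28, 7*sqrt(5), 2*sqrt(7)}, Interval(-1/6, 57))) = Union(ProductSet({-9/28, 7*sqrt(5), 2*sqrt(7)}, Interval(-1/6, 57)), ProductSet(Interval.open(-10/3, 2*sqrt(7)), {-1/6, 9/38, 2/7, 49/4}))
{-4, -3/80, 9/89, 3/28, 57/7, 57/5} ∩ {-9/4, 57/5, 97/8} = {57/5}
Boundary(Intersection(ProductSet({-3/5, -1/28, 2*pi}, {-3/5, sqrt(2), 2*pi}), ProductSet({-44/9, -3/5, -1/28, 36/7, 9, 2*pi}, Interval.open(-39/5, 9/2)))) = ProductSet({-3/5, -1/28, 2*pi}, {-3/5, sqrt(2)})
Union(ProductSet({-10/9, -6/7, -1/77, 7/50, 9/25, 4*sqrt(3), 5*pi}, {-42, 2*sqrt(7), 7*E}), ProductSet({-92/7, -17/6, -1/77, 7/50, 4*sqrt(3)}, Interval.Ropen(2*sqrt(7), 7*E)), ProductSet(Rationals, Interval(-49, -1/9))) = Union(ProductSet({-92/7, -17/6, -1/77, 7/50, 4*sqrt(3)}, Interval.Ropen(2*sqrt(7), 7*E)), ProductSet({-10/9, -6/7, -1/77, 7/50, 9/25, 4*sqrt(3), 5*pi}, {-42, 2*sqrt(7), 7*E}), ProductSet(Rationals, Interval(-49, -1/9)))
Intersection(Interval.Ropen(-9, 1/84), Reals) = Interval.Ropen(-9, 1/84)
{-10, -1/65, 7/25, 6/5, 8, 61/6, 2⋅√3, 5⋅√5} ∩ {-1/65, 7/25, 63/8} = {-1/65, 7/25}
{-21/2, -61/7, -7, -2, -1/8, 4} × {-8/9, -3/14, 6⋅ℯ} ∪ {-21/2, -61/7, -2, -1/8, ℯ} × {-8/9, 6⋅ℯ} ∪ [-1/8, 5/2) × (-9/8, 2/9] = ([-1/8, 5/2) × (-9/8, 2/9]) ∪ ({-21/2, -61/7, -2, -1/8, ℯ} × {-8/9, 6⋅ℯ}) ∪ ({-21/2, -61/7, -7, -2, -1/8, 4} × {-8/9, -3/14, 6⋅ℯ})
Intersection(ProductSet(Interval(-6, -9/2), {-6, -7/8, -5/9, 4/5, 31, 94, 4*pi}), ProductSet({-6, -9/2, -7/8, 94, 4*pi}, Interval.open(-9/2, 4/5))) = ProductSet({-6, -9/2}, {-7/8, -5/9})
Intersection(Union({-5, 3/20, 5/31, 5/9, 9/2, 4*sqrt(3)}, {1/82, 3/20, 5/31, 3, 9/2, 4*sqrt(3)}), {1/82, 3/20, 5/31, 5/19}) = {1/82, 3/20, 5/31}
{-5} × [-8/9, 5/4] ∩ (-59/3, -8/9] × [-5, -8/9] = {-5} × {-8/9}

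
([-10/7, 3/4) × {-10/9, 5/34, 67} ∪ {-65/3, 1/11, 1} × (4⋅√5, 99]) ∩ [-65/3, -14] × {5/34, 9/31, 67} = {-65/3} × {67}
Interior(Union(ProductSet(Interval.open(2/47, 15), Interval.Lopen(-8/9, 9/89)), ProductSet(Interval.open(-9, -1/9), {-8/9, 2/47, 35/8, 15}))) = ProductSet(Interval.open(2/47, 15), Interval.open(-8/9, 9/89))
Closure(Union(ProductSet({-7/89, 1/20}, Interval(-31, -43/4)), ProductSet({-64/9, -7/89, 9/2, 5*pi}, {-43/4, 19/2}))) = Union(ProductSet({-7/89, 1/20}, Interval(-31, -43/4)), ProductSet({-64/9, -7/89, 9/2, 5*pi}, {-43/4, 19/2}))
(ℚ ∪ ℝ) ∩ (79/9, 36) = (79/9, 36)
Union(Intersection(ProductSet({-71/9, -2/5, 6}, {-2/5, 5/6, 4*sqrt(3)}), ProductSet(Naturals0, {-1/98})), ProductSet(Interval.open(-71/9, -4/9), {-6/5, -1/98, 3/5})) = ProductSet(Interval.open(-71/9, -4/9), {-6/5, -1/98, 3/5})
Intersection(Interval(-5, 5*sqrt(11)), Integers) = Range(-5, 17, 1)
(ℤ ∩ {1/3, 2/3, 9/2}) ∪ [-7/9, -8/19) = [-7/9, -8/19)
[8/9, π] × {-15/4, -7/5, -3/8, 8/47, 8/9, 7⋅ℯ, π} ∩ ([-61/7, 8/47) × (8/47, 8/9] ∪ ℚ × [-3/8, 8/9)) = (ℚ ∩ [8/9, π]) × {-3/8, 8/47}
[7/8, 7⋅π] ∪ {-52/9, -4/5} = {-52/9, -4/5} ∪ [7/8, 7⋅π]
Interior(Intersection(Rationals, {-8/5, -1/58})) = EmptySet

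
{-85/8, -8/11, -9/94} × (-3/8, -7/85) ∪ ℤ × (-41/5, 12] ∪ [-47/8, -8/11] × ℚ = (ℤ × (-41/5, 12]) ∪ ([-47/8, -8/11] × ℚ) ∪ ({-85/8, -8/11, -9/94} × (-3/8, -7/85))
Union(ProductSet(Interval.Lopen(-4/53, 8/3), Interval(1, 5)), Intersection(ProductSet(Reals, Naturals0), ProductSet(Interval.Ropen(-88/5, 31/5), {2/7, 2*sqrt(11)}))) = ProductSet(Interval.Lopen(-4/53, 8/3), Interval(1, 5))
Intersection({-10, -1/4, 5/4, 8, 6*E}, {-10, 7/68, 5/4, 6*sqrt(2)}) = {-10, 5/4}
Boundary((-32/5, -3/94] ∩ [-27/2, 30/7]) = {-32/5, -3/94}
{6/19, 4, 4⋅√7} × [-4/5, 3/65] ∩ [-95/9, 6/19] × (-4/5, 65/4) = {6/19} × (-4/5, 3/65]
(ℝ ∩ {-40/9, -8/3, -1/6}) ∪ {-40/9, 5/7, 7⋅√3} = {-40/9, -8/3, -1/6, 5/7, 7⋅√3}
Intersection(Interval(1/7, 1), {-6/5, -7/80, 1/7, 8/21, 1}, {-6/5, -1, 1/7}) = {1/7}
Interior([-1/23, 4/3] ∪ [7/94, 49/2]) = (-1/23, 49/2)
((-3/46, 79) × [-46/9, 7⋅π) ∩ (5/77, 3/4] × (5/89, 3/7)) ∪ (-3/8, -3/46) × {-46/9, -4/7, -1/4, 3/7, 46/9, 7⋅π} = ((5/77, 3/4] × (5/89, 3/7)) ∪ ((-3/8, -3/46) × {-46/9, -4/7, -1/4, 3/7, 46/9, 7⋅π})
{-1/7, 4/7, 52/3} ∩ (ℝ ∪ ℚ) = {-1/7, 4/7, 52/3}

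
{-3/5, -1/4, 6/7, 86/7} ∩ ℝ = {-3/5, -1/4, 6/7, 86/7}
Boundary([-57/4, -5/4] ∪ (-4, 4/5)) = {-57/4, 4/5}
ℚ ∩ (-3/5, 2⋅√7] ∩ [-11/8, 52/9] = ℚ ∩ (-3/5, 2⋅√7]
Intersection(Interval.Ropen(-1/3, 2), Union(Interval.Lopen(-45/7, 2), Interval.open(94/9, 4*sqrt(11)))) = Interval.Ropen(-1/3, 2)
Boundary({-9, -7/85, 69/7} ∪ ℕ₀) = {-9, -7/85, 69/7} ∪ ℕ₀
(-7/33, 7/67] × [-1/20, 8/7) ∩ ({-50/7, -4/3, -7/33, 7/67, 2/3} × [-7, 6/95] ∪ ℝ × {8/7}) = {7/67} × [-1/20, 6/95]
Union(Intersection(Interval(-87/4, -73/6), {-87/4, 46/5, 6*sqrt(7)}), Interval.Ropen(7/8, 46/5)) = Union({-87/4}, Interval.Ropen(7/8, 46/5))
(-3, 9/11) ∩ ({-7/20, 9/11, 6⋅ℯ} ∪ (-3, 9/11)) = (-3, 9/11)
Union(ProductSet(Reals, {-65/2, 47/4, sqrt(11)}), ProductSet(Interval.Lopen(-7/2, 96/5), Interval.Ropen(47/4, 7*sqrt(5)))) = Union(ProductSet(Interval.Lopen(-7/2, 96/5), Interval.Ropen(47/4, 7*sqrt(5))), ProductSet(Reals, {-65/2, 47/4, sqrt(11)}))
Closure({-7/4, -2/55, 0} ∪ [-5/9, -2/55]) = {-7/4, 0} ∪ [-5/9, -2/55]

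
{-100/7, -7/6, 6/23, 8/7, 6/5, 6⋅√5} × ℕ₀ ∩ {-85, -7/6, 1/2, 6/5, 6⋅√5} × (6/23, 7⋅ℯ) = {-7/6, 6/5, 6⋅√5} × {1, 2, …, 19}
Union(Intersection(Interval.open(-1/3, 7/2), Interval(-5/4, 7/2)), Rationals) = Union(Interval(-1/3, 7/2), Rationals)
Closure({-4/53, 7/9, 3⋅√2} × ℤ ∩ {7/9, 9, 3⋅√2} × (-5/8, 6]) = {7/9, 3⋅√2} × {0, 1, …, 6}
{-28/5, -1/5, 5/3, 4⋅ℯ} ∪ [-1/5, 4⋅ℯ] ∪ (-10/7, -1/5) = {-28/5} ∪ (-10/7, 4⋅ℯ]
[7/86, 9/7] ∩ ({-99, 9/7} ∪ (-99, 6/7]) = [7/86, 6/7] ∪ {9/7}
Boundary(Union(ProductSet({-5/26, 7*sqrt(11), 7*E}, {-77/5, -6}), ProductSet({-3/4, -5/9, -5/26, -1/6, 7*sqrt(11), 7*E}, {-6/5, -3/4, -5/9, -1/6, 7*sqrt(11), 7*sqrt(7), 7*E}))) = Union(ProductSet({-5/26, 7*sqrt(11), 7*E}, {-77/5, -6}), ProductSet({-3/4, -5/9, -5/26, -1/6, 7*sqrt(11), 7*E}, {-6/5, -3/4, -5/9, -1/6, 7*sqrt(11), 7*sqrt(7), 7*E}))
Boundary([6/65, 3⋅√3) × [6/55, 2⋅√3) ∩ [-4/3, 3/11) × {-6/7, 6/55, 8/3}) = [6/65, 3/11] × {6/55, 8/3}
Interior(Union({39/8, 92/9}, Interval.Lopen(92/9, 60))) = Interval.open(92/9, 60)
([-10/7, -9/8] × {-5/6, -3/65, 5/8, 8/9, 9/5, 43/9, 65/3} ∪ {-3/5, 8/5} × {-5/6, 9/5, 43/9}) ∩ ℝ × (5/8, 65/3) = ({-3/5, 8/5} × {9/5, 43/9}) ∪ ([-10/7, -9/8] × {8/9, 9/5, 43/9})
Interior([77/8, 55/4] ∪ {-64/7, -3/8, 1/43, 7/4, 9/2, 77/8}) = (77/8, 55/4)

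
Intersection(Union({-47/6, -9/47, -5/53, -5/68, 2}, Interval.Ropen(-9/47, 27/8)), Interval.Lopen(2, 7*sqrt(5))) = Interval.open(2, 27/8)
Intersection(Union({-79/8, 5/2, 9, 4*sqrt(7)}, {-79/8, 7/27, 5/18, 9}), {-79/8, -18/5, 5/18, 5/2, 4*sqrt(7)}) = {-79/8, 5/18, 5/2, 4*sqrt(7)}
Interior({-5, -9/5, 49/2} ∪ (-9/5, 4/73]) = (-9/5, 4/73)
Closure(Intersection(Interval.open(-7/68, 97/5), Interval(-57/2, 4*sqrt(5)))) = Interval(-7/68, 4*sqrt(5))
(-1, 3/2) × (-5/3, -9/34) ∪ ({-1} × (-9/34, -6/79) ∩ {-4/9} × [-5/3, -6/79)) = (-1, 3/2) × (-5/3, -9/34)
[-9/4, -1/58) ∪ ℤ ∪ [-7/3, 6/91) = ℤ ∪ [-7/3, 6/91)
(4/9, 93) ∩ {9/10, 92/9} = {9/10, 92/9}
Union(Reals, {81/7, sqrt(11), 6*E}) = Reals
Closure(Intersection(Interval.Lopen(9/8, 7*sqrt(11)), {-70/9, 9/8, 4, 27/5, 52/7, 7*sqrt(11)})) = {4, 27/5, 52/7, 7*sqrt(11)}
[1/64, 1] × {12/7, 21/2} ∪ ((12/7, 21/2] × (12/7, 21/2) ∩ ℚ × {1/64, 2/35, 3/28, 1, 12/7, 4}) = ([1/64, 1] × {12/7, 21/2}) ∪ ((ℚ ∩ (12/7, 21/2]) × {4})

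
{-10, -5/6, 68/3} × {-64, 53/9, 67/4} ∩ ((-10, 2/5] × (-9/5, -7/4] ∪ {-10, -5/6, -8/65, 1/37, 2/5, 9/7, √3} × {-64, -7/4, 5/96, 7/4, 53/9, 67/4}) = {-10, -5/6} × {-64, 53/9, 67/4}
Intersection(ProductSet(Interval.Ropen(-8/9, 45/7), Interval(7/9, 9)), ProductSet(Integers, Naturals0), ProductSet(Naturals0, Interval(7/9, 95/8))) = ProductSet(Range(0, 7, 1), Range(1, 10, 1))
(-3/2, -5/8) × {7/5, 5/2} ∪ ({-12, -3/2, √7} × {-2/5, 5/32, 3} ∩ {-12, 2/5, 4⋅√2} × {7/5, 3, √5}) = ({-12} × {3}) ∪ ((-3/2, -5/8) × {7/5, 5/2})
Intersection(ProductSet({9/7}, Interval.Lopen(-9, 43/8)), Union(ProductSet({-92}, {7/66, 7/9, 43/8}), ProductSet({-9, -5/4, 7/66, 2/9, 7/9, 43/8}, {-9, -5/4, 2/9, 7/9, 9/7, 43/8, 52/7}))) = EmptySet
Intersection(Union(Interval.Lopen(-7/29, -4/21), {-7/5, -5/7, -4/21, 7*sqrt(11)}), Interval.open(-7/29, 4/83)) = Interval.Lopen(-7/29, -4/21)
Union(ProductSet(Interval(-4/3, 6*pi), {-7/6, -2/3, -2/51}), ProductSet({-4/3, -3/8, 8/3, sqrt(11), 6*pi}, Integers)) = Union(ProductSet({-4/3, -3/8, 8/3, sqrt(11), 6*pi}, Integers), ProductSet(Interval(-4/3, 6*pi), {-7/6, -2/3, -2/51}))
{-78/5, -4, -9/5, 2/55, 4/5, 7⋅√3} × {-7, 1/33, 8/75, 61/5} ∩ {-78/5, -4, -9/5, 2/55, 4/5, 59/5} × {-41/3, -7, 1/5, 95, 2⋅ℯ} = {-78/5, -4, -9/5, 2/55, 4/5} × {-7}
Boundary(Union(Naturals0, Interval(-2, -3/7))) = Union(Complement(Naturals0, Interval.open(-2, -3/7)), {-2, -3/7})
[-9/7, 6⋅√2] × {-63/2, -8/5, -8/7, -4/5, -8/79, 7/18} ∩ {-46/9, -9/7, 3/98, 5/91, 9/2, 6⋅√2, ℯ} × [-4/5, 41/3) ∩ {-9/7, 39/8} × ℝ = {-9/7} × {-4/5, -8/79, 7/18}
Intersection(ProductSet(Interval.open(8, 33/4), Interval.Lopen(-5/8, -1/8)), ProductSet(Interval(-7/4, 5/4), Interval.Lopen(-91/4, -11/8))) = EmptySet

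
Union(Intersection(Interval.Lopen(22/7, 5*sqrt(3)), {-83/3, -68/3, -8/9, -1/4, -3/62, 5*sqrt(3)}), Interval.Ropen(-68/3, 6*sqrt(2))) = Union({5*sqrt(3)}, Interval.Ropen(-68/3, 6*sqrt(2)))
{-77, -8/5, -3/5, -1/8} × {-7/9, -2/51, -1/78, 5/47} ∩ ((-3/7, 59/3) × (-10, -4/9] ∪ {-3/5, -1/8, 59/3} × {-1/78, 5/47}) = ({-1/8} × {-7/9}) ∪ ({-3/5, -1/8} × {-1/78, 5/47})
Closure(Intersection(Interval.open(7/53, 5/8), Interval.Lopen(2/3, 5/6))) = EmptySet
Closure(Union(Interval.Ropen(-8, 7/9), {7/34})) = Interval(-8, 7/9)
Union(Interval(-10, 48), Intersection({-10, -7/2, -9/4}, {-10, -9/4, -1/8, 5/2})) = Interval(-10, 48)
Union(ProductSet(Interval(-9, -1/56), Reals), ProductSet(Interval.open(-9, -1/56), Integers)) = ProductSet(Interval(-9, -1/56), Reals)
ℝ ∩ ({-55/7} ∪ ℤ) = ℤ ∪ {-55/7}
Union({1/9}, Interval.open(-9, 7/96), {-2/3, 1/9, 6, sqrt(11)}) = Union({1/9, 6, sqrt(11)}, Interval.open(-9, 7/96))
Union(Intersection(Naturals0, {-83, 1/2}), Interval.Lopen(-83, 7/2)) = Interval.Lopen(-83, 7/2)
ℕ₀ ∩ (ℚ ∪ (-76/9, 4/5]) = ℕ₀ ∪ {0}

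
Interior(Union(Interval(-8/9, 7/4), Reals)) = Interval(-oo, oo)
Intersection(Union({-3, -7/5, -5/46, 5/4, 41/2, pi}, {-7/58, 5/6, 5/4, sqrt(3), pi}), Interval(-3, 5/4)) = {-3, -7/5, -7/58, -5/46, 5/6, 5/4}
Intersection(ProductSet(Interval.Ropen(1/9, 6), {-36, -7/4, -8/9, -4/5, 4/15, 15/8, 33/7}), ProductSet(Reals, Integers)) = ProductSet(Interval.Ropen(1/9, 6), {-36})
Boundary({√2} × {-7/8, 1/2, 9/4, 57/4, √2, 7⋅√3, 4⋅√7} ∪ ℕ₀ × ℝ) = (ℕ₀ × ℝ) ∪ ({√2} × {-7/8, 1/2, 9/4, 57/4, √2, 7⋅√3, 4⋅√7})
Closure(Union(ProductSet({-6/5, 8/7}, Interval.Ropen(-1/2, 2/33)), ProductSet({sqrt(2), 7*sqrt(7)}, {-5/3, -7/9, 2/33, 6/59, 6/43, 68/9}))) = Union(ProductSet({-6/5, 8/7}, Interval(-1/2, 2/33)), ProductSet({sqrt(2), 7*sqrt(7)}, {-5/3, -7/9, 2/33, 6/59, 6/43, 68/9}))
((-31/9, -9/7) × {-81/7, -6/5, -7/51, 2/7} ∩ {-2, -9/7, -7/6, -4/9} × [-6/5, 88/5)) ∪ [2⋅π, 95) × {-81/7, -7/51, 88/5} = ({-2} × {-6/5, -7/51, 2/7}) ∪ ([2⋅π, 95) × {-81/7, -7/51, 88/5})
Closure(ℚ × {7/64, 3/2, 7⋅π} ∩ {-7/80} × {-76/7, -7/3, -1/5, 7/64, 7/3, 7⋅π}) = {-7/80} × {7/64, 7⋅π}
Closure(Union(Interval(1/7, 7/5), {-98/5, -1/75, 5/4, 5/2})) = Union({-98/5, -1/75, 5/2}, Interval(1/7, 7/5))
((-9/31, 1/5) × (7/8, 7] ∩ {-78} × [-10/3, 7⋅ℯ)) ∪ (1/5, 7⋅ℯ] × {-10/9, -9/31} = (1/5, 7⋅ℯ] × {-10/9, -9/31}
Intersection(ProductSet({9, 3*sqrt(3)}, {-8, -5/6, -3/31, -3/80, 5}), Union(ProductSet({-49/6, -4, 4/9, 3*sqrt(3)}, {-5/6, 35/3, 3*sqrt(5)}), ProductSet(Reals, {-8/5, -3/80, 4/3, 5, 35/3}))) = Union(ProductSet({3*sqrt(3)}, {-5/6}), ProductSet({9, 3*sqrt(3)}, {-3/80, 5}))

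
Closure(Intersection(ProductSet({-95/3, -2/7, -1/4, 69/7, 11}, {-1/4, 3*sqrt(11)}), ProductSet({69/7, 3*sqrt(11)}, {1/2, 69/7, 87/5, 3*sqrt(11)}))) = ProductSet({69/7}, {3*sqrt(11)})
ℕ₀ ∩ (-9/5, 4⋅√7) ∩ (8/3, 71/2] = {3, 4, …, 10}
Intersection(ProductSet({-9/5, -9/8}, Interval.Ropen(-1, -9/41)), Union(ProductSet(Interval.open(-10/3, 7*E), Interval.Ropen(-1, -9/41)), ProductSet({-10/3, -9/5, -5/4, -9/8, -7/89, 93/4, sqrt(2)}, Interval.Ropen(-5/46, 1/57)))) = ProductSet({-9/5, -9/8}, Interval.Ropen(-1, -9/41))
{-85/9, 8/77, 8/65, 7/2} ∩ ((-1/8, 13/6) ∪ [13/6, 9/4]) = {8/77, 8/65}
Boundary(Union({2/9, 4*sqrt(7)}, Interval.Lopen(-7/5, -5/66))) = {-7/5, -5/66, 2/9, 4*sqrt(7)}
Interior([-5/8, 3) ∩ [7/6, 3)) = (7/6, 3)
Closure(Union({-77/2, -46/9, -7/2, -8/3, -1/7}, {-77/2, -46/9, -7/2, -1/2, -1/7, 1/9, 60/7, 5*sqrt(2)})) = {-77/2, -46/9, -7/2, -8/3, -1/2, -1/7, 1/9, 60/7, 5*sqrt(2)}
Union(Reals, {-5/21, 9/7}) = Reals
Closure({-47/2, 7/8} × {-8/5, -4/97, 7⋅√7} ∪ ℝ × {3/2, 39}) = (ℝ × {3/2, 39}) ∪ ({-47/2, 7/8} × {-8/5, -4/97, 7⋅√7})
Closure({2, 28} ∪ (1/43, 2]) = [1/43, 2] ∪ {28}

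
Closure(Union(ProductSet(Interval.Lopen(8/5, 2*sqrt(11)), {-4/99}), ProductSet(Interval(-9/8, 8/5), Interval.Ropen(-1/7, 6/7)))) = Union(ProductSet(Interval(-9/8, 8/5), Interval(-1/7, 6/7)), ProductSet(Interval(8/5, 2*sqrt(11)), {-4/99}))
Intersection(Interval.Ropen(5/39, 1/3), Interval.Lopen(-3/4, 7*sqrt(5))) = Interval.Ropen(5/39, 1/3)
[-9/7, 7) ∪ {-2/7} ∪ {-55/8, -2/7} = {-55/8} ∪ [-9/7, 7)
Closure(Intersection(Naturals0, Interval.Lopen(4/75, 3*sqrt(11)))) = Range(1, 10, 1)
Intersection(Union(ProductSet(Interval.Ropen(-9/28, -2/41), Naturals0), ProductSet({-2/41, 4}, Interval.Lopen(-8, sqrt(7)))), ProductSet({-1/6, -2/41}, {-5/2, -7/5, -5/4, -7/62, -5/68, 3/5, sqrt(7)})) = ProductSet({-2/41}, {-5/2, -7/5, -5/4, -7/62, -5/68, 3/5, sqrt(7)})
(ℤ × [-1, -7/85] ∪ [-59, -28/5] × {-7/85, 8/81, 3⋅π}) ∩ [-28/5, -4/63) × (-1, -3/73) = ({-28/5} × {-7/85}) ∪ ({-5, -4, …, -1} × (-1, -7/85])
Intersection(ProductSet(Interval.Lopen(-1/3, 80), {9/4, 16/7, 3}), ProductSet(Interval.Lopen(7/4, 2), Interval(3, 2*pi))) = ProductSet(Interval.Lopen(7/4, 2), {3})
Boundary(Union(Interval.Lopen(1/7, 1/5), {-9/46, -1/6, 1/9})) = {-9/46, -1/6, 1/9, 1/7, 1/5}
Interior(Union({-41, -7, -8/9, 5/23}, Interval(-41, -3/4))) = Interval.open(-41, -3/4)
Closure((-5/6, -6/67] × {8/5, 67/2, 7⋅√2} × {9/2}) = [-5/6, -6/67] × {8/5, 67/2, 7⋅√2} × {9/2}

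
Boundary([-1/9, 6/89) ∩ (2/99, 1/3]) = {2/99, 6/89}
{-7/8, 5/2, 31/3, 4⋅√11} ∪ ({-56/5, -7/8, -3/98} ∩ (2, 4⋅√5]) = {-7/8, 5/2, 31/3, 4⋅√11}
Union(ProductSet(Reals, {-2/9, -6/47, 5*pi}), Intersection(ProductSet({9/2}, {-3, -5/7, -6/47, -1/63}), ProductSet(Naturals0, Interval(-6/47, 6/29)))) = ProductSet(Reals, {-2/9, -6/47, 5*pi})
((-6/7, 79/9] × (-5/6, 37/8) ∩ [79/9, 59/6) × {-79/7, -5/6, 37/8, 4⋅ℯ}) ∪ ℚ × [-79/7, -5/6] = ℚ × [-79/7, -5/6]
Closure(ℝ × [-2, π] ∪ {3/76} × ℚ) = (ℝ × [-2, π]) ∪ ({3/76} × (ℚ ∪ (-∞, -2] ∪ [π, ∞)))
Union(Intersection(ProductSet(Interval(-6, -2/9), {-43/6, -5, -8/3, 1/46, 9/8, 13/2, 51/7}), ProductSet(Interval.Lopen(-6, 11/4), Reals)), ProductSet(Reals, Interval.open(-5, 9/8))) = Union(ProductSet(Interval.Lopen(-6, -2/9), {-43/6, -5, -8/3, 1/46, 9/8, 13/2, 51/7}), ProductSet(Reals, Interval.open(-5, 9/8)))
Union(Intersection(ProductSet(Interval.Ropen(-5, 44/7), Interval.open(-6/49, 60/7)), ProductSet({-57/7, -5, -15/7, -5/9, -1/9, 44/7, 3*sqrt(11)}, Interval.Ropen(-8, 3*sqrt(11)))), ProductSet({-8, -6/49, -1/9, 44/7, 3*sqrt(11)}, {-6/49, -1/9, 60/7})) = Union(ProductSet({-5, -15/7, -5/9, -1/9}, Interval.open(-6/49, 60/7)), ProductSet({-8, -6/49, -1/9, 44/7, 3*sqrt(11)}, {-6/49, -1/9, 60/7}))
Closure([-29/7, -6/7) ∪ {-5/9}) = [-29/7, -6/7] ∪ {-5/9}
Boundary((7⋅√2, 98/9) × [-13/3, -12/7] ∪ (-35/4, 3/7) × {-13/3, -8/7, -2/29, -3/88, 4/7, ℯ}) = ({98/9, 7⋅√2} × [-13/3, -12/7]) ∪ ([-35/4, 3/7] × {-13/3, -8/7, -2/29, -3/88, 4/7, ℯ}) ∪ ([7⋅√2, 98/9] × {-13/3, -12/7})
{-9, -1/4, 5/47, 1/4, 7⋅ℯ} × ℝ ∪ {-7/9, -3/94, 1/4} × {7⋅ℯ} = ({-7/9, -3/94, 1/4} × {7⋅ℯ}) ∪ ({-9, -1/4, 5/47, 1/4, 7⋅ℯ} × ℝ)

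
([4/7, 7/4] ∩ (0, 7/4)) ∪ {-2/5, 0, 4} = {-2/5, 0, 4} ∪ [4/7, 7/4)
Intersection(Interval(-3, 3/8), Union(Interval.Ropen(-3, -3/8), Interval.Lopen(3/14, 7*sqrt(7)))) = Union(Interval.Ropen(-3, -3/8), Interval.Lopen(3/14, 3/8))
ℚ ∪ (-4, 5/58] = ℚ ∪ [-4, 5/58]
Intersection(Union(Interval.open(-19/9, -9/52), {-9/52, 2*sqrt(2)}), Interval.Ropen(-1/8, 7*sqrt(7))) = {2*sqrt(2)}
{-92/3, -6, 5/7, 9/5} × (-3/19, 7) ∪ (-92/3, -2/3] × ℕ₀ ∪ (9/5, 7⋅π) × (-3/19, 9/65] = ((-92/3, -2/3] × ℕ₀) ∪ ({-92/3, -6, 5/7, 9/5} × (-3/19, 7)) ∪ ((9/5, 7⋅π) × (-3/19, 9/65])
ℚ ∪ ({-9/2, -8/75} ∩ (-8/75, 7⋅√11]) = ℚ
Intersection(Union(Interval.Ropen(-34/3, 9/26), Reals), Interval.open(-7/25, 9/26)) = Interval.open(-7/25, 9/26)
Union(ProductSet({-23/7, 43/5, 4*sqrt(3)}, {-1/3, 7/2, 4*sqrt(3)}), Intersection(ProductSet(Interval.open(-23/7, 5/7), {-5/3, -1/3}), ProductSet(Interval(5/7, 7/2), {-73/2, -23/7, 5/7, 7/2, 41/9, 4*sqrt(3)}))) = ProductSet({-23/7, 43/5, 4*sqrt(3)}, {-1/3, 7/2, 4*sqrt(3)})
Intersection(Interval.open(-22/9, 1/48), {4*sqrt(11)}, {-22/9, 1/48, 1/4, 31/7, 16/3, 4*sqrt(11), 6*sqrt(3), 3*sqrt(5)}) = EmptySet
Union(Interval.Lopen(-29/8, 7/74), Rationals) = Union(Interval(-29/8, 7/74), Rationals)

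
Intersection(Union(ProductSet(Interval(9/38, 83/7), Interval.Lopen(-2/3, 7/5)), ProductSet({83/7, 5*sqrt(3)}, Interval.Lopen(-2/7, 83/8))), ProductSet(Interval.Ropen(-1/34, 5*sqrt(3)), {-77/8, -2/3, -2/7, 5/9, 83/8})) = ProductSet(Interval.Ropen(9/38, 5*sqrt(3)), {-2/7, 5/9})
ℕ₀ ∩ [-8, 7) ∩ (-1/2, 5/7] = {0}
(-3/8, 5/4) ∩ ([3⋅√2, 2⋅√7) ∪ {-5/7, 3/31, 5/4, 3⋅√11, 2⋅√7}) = {3/31}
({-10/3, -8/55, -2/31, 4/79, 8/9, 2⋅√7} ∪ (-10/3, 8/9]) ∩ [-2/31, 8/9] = [-2/31, 8/9]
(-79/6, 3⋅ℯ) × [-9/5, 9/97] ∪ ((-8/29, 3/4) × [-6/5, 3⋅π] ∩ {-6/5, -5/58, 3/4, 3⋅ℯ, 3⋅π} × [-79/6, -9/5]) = (-79/6, 3⋅ℯ) × [-9/5, 9/97]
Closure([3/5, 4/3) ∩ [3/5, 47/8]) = [3/5, 4/3]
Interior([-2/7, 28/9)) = (-2/7, 28/9)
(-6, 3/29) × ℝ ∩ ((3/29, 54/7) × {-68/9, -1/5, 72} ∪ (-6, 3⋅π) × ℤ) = (-6, 3/29) × ℤ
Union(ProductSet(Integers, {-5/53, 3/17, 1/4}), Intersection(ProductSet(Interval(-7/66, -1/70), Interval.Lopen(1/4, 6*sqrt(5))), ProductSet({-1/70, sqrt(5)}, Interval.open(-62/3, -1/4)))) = ProductSet(Integers, {-5/53, 3/17, 1/4})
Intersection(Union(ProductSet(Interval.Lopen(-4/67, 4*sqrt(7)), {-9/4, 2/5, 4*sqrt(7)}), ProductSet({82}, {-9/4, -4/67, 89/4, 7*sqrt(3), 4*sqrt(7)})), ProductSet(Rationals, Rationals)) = Union(ProductSet({82}, {-9/4, -4/67, 89/4}), ProductSet(Intersection(Interval.Lopen(-4/67, 4*sqrt(7)), Rationals), {-9/4, 2/5}))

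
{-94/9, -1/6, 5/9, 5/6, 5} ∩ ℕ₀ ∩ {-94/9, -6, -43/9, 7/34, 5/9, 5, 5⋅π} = {5}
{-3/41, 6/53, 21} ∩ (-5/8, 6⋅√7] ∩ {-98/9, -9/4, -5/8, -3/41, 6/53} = {-3/41, 6/53}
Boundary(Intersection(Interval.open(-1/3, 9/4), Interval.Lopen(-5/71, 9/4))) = {-5/71, 9/4}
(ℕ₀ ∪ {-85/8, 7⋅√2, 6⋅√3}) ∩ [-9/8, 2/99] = {0}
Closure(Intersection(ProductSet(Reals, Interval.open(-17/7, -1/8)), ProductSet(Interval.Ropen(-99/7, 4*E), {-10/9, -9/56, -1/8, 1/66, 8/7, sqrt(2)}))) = ProductSet(Interval(-99/7, 4*E), {-10/9, -9/56})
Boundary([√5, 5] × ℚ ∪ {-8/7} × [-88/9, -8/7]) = ({-8/7} × [-88/9, -8/7]) ∪ ([√5, 5] × ℝ)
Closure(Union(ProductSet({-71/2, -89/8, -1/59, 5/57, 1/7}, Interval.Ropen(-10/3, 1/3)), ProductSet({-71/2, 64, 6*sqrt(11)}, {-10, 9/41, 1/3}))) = Union(ProductSet({-71/2, 64, 6*sqrt(11)}, {-10, 9/41, 1/3}), ProductSet({-71/2, -89/8, -1/59, 5/57, 1/7}, Interval(-10/3, 1/3)))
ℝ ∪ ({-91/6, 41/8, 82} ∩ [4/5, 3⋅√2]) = ℝ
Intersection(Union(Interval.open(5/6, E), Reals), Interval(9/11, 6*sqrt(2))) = Interval(9/11, 6*sqrt(2))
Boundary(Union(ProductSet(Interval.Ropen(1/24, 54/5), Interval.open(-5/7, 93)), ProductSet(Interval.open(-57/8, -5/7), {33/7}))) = Union(ProductSet({1/24, 54/5}, Interval(-5/7, 93)), ProductSet(Interval(-57/8, -5/7), {33/7}), ProductSet(Interval(1/24, 54/5), {-5/7, 93}))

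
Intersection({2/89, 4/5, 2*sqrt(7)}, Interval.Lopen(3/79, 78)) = {4/5, 2*sqrt(7)}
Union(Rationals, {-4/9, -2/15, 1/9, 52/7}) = Rationals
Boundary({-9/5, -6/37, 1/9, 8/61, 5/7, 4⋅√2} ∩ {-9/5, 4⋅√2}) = {-9/5, 4⋅√2}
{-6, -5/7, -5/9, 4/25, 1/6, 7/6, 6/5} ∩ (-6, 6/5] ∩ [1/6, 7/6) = {1/6}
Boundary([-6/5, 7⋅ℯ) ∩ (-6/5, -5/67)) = {-6/5, -5/67}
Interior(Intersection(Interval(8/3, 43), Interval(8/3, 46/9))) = Interval.open(8/3, 46/9)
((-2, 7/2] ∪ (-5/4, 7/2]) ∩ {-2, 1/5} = {1/5}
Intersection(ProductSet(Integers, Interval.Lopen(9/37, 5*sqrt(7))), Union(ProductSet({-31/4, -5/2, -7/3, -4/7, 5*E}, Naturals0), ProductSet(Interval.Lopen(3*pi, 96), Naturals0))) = ProductSet(Range(10, 97, 1), Range(1, 14, 1))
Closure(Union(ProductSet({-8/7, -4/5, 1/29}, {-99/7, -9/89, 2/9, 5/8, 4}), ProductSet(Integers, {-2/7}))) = Union(ProductSet({-8/7, -4/5, 1/29}, {-99/7, -9/89, 2/9, 5/8, 4}), ProductSet(Integers, {-2/7}))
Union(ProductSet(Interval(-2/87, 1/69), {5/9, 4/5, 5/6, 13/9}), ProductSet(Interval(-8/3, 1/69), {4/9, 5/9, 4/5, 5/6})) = Union(ProductSet(Interval(-8/3, 1/69), {4/9, 5/9, 4/5, 5/6}), ProductSet(Interval(-2/87, 1/69), {5/9, 4/5, 5/6, 13/9}))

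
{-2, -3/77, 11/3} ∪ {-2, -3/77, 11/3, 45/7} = {-2, -3/77, 11/3, 45/7}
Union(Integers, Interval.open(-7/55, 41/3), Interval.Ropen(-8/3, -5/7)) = Union(Integers, Interval.Ropen(-8/3, -5/7), Interval.open(-7/55, 41/3))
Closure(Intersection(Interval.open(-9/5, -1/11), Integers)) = Range(-1, 0, 1)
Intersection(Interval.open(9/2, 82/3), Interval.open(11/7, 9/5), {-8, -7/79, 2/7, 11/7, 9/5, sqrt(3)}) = EmptySet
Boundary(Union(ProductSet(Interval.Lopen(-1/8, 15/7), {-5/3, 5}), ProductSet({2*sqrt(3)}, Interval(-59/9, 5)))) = Union(ProductSet({2*sqrt(3)}, Interval(-59/9, 5)), ProductSet(Interval(-1/8, 15/7), {-5/3, 5}))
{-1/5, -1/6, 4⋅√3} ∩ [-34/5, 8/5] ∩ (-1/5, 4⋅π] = {-1/6}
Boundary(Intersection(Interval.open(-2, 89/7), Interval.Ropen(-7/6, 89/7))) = {-7/6, 89/7}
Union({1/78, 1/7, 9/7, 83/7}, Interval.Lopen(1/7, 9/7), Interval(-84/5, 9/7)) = Union({83/7}, Interval(-84/5, 9/7))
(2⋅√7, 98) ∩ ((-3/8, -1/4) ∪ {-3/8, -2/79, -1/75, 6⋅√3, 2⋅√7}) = {6⋅√3}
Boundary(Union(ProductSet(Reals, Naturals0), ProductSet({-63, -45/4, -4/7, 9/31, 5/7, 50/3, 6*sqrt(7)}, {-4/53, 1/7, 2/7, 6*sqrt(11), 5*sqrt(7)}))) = Union(ProductSet({-63, -45/4, -4/7, 9/31, 5/7, 50/3, 6*sqrt(7)}, {-4/53, 1/7, 2/7, 6*sqrt(11), 5*sqrt(7)}), ProductSet(Reals, Naturals0))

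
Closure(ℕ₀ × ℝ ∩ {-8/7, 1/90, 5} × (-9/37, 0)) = {5} × [-9/37, 0]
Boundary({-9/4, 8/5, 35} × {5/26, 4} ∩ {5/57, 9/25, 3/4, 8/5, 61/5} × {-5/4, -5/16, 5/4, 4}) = {8/5} × {4}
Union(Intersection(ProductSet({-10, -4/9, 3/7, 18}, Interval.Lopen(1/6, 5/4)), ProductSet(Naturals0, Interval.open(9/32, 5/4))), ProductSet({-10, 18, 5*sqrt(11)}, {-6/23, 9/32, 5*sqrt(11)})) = Union(ProductSet({18}, Interval.open(9/32, 5/4)), ProductSet({-10, 18, 5*sqrt(11)}, {-6/23, 9/32, 5*sqrt(11)}))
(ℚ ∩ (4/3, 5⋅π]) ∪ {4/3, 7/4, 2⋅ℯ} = {4/3, 2⋅ℯ} ∪ (ℚ ∩ (4/3, 5⋅π])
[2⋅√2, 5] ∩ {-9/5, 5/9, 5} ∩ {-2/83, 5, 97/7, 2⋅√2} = {5}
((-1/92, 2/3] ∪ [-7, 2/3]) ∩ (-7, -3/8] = (-7, -3/8]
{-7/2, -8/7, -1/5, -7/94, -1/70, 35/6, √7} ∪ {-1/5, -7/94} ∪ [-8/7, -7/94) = {-7/2, -1/70, 35/6, √7} ∪ [-8/7, -7/94]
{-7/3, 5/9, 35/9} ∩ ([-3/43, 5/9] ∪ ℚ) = {-7/3, 5/9, 35/9}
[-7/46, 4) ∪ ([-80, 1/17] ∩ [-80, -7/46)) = [-80, 4)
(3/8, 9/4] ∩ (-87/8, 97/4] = (3/8, 9/4]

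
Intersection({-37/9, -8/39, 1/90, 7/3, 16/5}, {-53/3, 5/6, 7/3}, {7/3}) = {7/3}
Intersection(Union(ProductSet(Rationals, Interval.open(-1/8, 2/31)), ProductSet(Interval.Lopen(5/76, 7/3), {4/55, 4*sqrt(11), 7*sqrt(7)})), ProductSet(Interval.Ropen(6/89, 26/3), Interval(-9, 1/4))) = Union(ProductSet(Intersection(Interval.Ropen(6/89, 26/3), Rationals), Interval.open(-1/8, 2/31)), ProductSet(Interval(6/89, 7/3), {4/55}))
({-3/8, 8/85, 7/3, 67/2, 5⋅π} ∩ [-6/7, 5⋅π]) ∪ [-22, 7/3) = [-22, 7/3] ∪ {5⋅π}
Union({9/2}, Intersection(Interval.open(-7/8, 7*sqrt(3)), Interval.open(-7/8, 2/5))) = Union({9/2}, Interval.open(-7/8, 2/5))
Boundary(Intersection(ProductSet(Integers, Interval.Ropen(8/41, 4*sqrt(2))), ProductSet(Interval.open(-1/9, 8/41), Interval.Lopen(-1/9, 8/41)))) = ProductSet(Range(0, 1, 1), {8/41})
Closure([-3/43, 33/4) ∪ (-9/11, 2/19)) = [-9/11, 33/4]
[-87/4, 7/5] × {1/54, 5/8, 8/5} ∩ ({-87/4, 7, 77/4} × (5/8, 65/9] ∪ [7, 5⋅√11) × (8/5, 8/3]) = {-87/4} × {8/5}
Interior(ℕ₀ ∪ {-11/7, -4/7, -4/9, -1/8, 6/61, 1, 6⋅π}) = ∅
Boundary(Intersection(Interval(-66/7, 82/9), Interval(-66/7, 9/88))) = {-66/7, 9/88}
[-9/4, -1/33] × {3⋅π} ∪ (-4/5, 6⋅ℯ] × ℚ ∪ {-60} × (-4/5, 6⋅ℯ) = ((-4/5, 6⋅ℯ] × ℚ) ∪ ({-60} × (-4/5, 6⋅ℯ)) ∪ ([-9/4, -1/33] × {3⋅π})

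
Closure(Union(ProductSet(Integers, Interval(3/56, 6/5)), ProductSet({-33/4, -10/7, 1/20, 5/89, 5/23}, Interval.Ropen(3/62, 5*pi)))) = Union(ProductSet({-33/4, -10/7, 1/20, 5/89, 5/23}, Interval(3/62, 5*pi)), ProductSet(Integers, Interval(3/56, 6/5)))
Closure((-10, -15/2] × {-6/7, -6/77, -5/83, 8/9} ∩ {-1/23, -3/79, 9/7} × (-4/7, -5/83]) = ∅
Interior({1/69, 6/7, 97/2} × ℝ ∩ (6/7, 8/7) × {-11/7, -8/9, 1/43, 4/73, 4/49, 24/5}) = ∅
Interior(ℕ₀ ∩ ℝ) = ∅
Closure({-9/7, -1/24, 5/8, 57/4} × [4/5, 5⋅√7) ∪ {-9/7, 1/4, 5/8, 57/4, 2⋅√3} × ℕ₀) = ({-9/7, 1/4, 5/8, 57/4, 2⋅√3} × ℕ₀) ∪ ({-9/7, -1/24, 5/8, 57/4} × [4/5, 5⋅√7])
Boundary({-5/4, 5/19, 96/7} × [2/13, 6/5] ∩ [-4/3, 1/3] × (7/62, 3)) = {-5/4, 5/19} × [2/13, 6/5]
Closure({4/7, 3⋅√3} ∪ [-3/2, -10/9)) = [-3/2, -10/9] ∪ {4/7, 3⋅√3}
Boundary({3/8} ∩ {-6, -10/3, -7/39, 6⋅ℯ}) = ∅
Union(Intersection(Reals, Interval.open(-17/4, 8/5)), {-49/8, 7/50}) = Union({-49/8}, Interval.open(-17/4, 8/5))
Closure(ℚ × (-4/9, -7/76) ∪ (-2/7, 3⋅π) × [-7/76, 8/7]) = (ℚ × (-4/9, -7/76)) ∪ ((-∞, ∞) × [-4/9, -7/76]) ∪ ([-2/7, 3⋅π] × [-7/76, 8/7])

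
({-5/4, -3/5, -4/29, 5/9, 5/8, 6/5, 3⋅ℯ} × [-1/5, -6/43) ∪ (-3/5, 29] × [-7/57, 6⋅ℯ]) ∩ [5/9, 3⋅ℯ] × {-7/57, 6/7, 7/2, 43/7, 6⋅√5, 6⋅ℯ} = [5/9, 3⋅ℯ] × {-7/57, 6/7, 7/2, 43/7, 6⋅√5, 6⋅ℯ}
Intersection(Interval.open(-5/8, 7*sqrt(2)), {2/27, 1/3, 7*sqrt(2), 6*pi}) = {2/27, 1/3}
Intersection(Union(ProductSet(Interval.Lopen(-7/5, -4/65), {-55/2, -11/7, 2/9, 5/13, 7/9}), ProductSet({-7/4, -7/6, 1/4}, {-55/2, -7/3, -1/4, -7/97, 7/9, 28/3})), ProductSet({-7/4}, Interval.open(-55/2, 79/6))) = ProductSet({-7/4}, {-7/3, -1/4, -7/97, 7/9, 28/3})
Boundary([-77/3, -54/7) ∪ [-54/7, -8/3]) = {-77/3, -8/3}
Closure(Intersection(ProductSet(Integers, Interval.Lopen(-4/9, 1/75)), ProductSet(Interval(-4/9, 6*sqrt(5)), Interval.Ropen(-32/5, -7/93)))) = ProductSet(Range(0, 14, 1), Interval(-4/9, -7/93))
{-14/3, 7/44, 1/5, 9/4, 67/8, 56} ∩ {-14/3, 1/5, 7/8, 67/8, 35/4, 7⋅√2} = {-14/3, 1/5, 67/8}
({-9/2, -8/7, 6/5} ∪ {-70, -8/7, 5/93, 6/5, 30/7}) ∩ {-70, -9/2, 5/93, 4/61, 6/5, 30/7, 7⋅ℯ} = {-70, -9/2, 5/93, 6/5, 30/7}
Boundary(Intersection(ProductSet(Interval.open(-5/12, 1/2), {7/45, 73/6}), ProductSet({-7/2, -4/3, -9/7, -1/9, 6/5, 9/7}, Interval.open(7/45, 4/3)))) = EmptySet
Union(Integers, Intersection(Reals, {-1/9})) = Union({-1/9}, Integers)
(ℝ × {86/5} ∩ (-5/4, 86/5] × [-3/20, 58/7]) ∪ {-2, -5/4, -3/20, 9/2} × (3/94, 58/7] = {-2, -5/4, -3/20, 9/2} × (3/94, 58/7]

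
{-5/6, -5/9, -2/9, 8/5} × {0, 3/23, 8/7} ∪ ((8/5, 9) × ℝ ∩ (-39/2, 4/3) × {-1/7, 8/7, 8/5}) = {-5/6, -5/9, -2/9, 8/5} × {0, 3/23, 8/7}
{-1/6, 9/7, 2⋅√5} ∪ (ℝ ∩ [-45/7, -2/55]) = [-45/7, -2/55] ∪ {9/7, 2⋅√5}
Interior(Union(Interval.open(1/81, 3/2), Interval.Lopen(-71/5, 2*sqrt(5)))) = Interval.open(-71/5, 2*sqrt(5))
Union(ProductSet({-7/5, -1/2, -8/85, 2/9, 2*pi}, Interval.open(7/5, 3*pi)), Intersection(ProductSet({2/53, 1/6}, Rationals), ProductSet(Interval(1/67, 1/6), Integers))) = Union(ProductSet({2/53, 1/6}, Integers), ProductSet({-7/5, -1/2, -8/85, 2/9, 2*pi}, Interval.open(7/5, 3*pi)))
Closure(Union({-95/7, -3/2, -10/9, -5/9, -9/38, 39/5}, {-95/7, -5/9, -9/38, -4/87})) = {-95/7, -3/2, -10/9, -5/9, -9/38, -4/87, 39/5}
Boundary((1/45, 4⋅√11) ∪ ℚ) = (-∞, 1/45] ∪ [4⋅√11, ∞)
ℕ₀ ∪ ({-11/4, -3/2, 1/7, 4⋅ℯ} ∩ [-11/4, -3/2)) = {-11/4} ∪ ℕ₀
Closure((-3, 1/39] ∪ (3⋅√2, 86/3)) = [-3, 1/39] ∪ [3⋅√2, 86/3]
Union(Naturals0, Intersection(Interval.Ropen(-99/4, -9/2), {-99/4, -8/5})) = Union({-99/4}, Naturals0)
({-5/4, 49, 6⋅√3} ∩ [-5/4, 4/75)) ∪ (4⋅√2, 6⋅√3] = {-5/4} ∪ (4⋅√2, 6⋅√3]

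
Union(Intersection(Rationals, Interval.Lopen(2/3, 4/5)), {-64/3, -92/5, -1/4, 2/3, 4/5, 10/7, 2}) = Union({-64/3, -92/5, -1/4, 2/3, 10/7, 2}, Intersection(Interval.Lopen(2/3, 4/5), Rationals))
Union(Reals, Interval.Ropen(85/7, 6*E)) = Interval(-oo, oo)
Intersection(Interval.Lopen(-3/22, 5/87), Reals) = Interval.Lopen(-3/22, 5/87)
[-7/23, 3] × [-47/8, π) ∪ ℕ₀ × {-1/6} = (ℕ₀ × {-1/6}) ∪ ([-7/23, 3] × [-47/8, π))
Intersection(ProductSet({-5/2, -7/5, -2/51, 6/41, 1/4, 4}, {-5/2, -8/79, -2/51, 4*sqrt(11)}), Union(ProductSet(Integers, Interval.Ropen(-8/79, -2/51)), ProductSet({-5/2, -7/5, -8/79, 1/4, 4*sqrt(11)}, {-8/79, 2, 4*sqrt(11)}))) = Union(ProductSet({4}, {-8/79}), ProductSet({-5/2, -7/5, 1/4}, {-8/79, 4*sqrt(11)}))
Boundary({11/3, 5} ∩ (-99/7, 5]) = {11/3, 5}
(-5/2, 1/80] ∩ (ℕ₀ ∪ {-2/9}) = {-2/9} ∪ {0}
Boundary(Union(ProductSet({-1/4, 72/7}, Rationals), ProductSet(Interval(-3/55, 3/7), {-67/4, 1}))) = Union(ProductSet({-1/4, 72/7}, Reals), ProductSet(Interval(-3/55, 3/7), {-67/4, 1}))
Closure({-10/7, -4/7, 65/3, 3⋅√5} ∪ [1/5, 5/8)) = {-10/7, -4/7, 65/3, 3⋅√5} ∪ [1/5, 5/8]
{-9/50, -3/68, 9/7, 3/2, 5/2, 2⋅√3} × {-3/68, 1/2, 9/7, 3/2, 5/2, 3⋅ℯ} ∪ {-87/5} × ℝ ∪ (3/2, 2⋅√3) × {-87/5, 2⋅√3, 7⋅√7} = ({-87/5} × ℝ) ∪ ({-9/50, -3/68, 9/7, 3/2, 5/2, 2⋅√3} × {-3/68, 1/2, 9/7, 3/2, 5/2, 3⋅ℯ}) ∪ ((3/2, 2⋅√3) × {-87/5, 2⋅√3, 7⋅√7})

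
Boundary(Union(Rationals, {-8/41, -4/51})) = Reals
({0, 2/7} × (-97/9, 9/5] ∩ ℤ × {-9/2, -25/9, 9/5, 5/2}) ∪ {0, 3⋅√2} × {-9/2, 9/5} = ({0} × {-9/2, -25/9, 9/5}) ∪ ({0, 3⋅√2} × {-9/2, 9/5})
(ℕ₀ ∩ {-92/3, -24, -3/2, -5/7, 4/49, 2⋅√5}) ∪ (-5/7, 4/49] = (-5/7, 4/49]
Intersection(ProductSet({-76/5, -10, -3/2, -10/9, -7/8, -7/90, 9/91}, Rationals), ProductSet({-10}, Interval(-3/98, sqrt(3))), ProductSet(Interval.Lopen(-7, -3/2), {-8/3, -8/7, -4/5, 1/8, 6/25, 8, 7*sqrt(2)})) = EmptySet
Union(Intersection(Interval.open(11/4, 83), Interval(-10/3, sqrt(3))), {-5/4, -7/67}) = {-5/4, -7/67}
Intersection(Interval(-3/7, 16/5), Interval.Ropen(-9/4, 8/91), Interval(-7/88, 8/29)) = Interval.Ropen(-7/88, 8/91)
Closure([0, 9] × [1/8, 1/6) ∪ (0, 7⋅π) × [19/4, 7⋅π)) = ([0, 9] × [1/8, 1/6]) ∪ ({0, 7⋅π} × [19/4, 7⋅π]) ∪ ([0, 7⋅π] × {19/4, 7⋅π}) ∪ ((0, 7⋅π) × [19/4, 7⋅π))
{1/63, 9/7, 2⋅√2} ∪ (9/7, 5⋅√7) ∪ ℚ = ℚ ∪ [9/7, 5⋅√7)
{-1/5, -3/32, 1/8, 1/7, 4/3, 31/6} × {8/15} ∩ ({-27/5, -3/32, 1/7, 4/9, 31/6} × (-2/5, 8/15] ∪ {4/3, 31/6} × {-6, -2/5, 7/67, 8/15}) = {-3/32, 1/7, 4/3, 31/6} × {8/15}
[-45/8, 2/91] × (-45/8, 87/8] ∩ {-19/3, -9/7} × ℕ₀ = {-9/7} × {0, 1, …, 10}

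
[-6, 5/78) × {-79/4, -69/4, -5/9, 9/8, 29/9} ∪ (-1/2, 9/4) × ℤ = ((-1/2, 9/4) × ℤ) ∪ ([-6, 5/78) × {-79/4, -69/4, -5/9, 9/8, 29/9})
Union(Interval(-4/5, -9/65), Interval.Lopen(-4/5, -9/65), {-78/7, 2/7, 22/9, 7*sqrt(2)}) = Union({-78/7, 2/7, 22/9, 7*sqrt(2)}, Interval(-4/5, -9/65))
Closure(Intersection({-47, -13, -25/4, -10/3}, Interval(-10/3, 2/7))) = {-10/3}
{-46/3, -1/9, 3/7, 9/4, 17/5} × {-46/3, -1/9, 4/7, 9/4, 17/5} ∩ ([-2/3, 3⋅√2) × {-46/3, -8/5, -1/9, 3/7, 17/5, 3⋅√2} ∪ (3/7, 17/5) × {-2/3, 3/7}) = {-1/9, 3/7, 9/4, 17/5} × {-46/3, -1/9, 17/5}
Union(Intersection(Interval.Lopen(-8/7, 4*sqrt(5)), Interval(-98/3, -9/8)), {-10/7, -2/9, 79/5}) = Union({-10/7, -2/9, 79/5}, Interval.Lopen(-8/7, -9/8))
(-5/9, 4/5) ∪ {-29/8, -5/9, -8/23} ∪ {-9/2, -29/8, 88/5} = {-9/2, -29/8, 88/5} ∪ [-5/9, 4/5)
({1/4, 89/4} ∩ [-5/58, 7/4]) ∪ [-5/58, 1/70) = [-5/58, 1/70) ∪ {1/4}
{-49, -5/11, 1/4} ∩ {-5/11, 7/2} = {-5/11}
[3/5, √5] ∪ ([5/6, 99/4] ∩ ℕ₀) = [3/5, √5] ∪ {1, 2, …, 24}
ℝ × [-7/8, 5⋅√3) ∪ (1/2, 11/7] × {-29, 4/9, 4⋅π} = (ℝ × [-7/8, 5⋅√3)) ∪ ((1/2, 11/7] × {-29, 4/9, 4⋅π})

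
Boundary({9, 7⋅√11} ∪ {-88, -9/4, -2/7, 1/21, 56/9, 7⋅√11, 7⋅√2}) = {-88, -9/4, -2/7, 1/21, 56/9, 9, 7⋅√11, 7⋅√2}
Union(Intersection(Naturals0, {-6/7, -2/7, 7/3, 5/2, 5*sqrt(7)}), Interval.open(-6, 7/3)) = Interval.open(-6, 7/3)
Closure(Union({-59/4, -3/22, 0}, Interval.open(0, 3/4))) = Union({-59/4, -3/22}, Interval(0, 3/4))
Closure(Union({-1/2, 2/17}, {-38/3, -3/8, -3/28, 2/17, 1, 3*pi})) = {-38/3, -1/2, -3/8, -3/28, 2/17, 1, 3*pi}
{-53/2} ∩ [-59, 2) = {-53/2}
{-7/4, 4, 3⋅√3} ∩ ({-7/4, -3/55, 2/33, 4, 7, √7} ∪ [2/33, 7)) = {-7/4, 4, 3⋅√3}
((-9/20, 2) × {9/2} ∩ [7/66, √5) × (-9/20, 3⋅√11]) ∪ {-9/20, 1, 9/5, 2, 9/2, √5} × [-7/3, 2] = ([7/66, 2) × {9/2}) ∪ ({-9/20, 1, 9/5, 2, 9/2, √5} × [-7/3, 2])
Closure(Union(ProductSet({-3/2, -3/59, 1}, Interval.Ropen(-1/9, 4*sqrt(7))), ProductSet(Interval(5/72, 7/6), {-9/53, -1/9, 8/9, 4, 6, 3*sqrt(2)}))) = Union(ProductSet({-3/2, -3/59, 1}, Interval(-1/9, 4*sqrt(7))), ProductSet(Interval(5/72, 7/6), {-9/53, -1/9, 8/9, 4, 6, 3*sqrt(2)}))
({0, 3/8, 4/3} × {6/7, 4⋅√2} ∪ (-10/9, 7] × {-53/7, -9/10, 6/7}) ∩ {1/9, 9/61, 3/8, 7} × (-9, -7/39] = {1/9, 9/61, 3/8, 7} × {-53/7, -9/10}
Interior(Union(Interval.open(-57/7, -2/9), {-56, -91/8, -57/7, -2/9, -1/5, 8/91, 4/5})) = Interval.open(-57/7, -2/9)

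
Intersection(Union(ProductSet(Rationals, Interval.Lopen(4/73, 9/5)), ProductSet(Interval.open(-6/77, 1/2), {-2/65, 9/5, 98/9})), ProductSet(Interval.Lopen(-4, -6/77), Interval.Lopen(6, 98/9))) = EmptySet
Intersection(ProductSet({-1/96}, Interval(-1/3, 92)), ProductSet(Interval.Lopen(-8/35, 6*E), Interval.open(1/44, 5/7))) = ProductSet({-1/96}, Interval.open(1/44, 5/7))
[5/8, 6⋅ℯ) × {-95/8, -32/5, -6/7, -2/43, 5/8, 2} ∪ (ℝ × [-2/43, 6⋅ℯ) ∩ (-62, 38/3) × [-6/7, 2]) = ((-62, 38/3) × [-2/43, 2]) ∪ ([5/8, 6⋅ℯ) × {-95/8, -32/5, -6/7, -2/43, 5/8, 2})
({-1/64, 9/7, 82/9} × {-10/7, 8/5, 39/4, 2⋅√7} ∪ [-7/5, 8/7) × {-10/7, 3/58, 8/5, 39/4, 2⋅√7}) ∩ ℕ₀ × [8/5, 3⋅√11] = {0, 1} × {8/5, 39/4, 2⋅√7}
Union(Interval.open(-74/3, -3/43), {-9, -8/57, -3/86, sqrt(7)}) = Union({-3/86, sqrt(7)}, Interval.open(-74/3, -3/43))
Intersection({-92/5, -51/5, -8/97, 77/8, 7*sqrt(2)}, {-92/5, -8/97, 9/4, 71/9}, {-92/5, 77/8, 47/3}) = {-92/5}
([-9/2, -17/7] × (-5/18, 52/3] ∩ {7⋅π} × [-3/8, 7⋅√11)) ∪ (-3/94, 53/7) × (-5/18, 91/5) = (-3/94, 53/7) × (-5/18, 91/5)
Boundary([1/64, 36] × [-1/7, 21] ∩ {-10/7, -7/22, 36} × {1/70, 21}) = {36} × {1/70, 21}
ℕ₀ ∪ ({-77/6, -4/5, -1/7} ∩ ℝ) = {-77/6, -4/5, -1/7} ∪ ℕ₀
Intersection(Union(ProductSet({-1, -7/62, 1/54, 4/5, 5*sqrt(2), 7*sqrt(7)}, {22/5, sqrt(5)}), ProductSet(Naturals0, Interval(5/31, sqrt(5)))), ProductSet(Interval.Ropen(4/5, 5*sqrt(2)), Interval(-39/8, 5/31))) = ProductSet(Range(1, 8, 1), {5/31})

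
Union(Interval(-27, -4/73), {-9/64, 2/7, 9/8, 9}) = Union({2/7, 9/8, 9}, Interval(-27, -4/73))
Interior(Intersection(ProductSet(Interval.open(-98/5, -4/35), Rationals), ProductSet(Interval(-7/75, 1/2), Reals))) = EmptySet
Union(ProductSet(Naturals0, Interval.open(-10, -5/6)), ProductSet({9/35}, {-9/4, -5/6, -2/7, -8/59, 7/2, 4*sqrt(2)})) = Union(ProductSet({9/35}, {-9/4, -5/6, -2/7, -8/59, 7/2, 4*sqrt(2)}), ProductSet(Naturals0, Interval.open(-10, -5/6)))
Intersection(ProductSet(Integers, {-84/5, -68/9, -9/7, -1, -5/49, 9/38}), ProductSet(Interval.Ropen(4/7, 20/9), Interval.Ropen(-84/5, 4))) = ProductSet(Range(1, 3, 1), {-84/5, -68/9, -9/7, -1, -5/49, 9/38})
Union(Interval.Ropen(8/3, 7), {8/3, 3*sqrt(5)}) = Interval.Ropen(8/3, 7)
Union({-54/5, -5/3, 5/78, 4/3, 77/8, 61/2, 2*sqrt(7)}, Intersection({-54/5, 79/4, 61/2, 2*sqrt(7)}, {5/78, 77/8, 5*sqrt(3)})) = {-54/5, -5/3, 5/78, 4/3, 77/8, 61/2, 2*sqrt(7)}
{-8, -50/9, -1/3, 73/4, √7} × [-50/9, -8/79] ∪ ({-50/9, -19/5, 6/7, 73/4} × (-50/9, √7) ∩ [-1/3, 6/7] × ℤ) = ({6/7} × {-5, -4, …, 2}) ∪ ({-8, -50/9, -1/3, 73/4, √7} × [-50/9, -8/79])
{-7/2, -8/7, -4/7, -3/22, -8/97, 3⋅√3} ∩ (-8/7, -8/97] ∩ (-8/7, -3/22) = {-4/7}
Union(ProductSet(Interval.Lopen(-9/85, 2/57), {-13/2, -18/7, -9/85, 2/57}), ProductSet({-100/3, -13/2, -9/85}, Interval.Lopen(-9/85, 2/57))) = Union(ProductSet({-100/3, -13/2, -9/85}, Interval.Lopen(-9/85, 2/57)), ProductSet(Interval.Lopen(-9/85, 2/57), {-13/2, -18/7, -9/85, 2/57}))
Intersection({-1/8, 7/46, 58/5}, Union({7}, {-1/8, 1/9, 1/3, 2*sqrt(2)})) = {-1/8}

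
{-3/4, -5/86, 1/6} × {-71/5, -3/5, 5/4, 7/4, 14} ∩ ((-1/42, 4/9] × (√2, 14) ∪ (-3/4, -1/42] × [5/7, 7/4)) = ({-5/86} × {5/4}) ∪ ({1/6} × {7/4})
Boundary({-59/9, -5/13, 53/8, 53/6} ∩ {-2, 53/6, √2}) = {53/6}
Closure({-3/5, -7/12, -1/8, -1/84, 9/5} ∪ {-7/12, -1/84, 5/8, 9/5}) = {-3/5, -7/12, -1/8, -1/84, 5/8, 9/5}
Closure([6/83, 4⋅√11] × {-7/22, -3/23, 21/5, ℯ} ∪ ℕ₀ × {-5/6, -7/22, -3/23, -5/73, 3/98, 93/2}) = (ℕ₀ × {-5/6, -7/22, -3/23, -5/73, 3/98, 93/2}) ∪ ([6/83, 4⋅√11] × {-7/22, -3/23, 21/5, ℯ})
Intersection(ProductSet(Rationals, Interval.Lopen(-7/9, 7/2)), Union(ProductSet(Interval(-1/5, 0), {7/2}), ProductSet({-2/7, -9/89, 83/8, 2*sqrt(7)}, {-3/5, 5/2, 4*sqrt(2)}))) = Union(ProductSet({-2/7, -9/89, 83/8}, {-3/5, 5/2}), ProductSet(Intersection(Interval(-1/5, 0), Rationals), {7/2}))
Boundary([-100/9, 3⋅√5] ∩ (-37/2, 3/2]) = {-100/9, 3/2}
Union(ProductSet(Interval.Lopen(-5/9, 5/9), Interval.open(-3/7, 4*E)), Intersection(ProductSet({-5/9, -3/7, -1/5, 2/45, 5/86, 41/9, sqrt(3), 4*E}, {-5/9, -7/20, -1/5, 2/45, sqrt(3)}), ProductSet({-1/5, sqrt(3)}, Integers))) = ProductSet(Interval.Lopen(-5/9, 5/9), Interval.open(-3/7, 4*E))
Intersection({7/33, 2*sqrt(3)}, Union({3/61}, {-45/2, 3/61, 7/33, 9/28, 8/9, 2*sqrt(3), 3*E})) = {7/33, 2*sqrt(3)}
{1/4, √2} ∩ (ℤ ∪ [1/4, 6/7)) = {1/4}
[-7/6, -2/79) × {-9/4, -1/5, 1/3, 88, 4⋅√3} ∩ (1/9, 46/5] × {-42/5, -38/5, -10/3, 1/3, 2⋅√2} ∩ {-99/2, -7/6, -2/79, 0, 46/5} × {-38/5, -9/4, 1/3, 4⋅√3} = ∅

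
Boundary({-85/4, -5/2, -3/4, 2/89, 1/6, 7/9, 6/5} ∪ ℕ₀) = {-85/4, -5/2, -3/4, 2/89, 1/6, 7/9, 6/5} ∪ ℕ₀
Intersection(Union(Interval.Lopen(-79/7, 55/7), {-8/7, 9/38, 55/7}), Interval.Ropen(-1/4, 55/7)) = Interval.Ropen(-1/4, 55/7)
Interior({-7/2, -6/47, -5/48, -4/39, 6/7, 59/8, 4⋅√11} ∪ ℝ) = ℝ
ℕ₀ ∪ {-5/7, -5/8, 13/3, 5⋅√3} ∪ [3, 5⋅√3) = {-5/7, -5/8} ∪ ℕ₀ ∪ [3, 5⋅√3]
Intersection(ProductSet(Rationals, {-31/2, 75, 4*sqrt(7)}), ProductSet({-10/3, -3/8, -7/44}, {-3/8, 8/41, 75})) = ProductSet({-10/3, -3/8, -7/44}, {75})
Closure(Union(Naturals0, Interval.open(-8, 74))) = Union(Complement(Naturals0, Interval.open(-8, 74)), Interval(-8, 74), Naturals0)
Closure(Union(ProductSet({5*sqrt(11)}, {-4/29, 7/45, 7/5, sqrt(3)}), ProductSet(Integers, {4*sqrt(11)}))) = Union(ProductSet({5*sqrt(11)}, {-4/29, 7/45, 7/5, sqrt(3)}), ProductSet(Integers, {4*sqrt(11)}))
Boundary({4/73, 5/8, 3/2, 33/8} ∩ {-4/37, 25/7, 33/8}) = {33/8}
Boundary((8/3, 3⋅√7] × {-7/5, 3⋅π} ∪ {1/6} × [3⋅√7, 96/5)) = ({1/6} × [3⋅√7, 96/5]) ∪ ([8/3, 3⋅√7] × {-7/5, 3⋅π})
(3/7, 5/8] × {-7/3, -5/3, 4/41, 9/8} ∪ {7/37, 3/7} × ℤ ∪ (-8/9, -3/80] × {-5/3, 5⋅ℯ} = ({7/37, 3/7} × ℤ) ∪ ((-8/9, -3/80] × {-5/3, 5⋅ℯ}) ∪ ((3/7, 5/8] × {-7/3, -5/3, 4/41, 9/8})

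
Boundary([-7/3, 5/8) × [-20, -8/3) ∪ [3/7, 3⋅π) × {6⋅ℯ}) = ({-7/3, 5/8} × [-20, -8/3]) ∪ ([-7/3, 5/8] × {-20, -8/3}) ∪ ([3/7, 3⋅π] × {6⋅ℯ})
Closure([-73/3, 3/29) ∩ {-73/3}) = {-73/3}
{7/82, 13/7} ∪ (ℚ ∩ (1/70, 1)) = {13/7} ∪ (ℚ ∩ (1/70, 1))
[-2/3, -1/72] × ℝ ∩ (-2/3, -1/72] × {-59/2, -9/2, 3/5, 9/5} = (-2/3, -1/72] × {-59/2, -9/2, 3/5, 9/5}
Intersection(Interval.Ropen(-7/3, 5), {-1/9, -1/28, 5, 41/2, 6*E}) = {-1/9, -1/28}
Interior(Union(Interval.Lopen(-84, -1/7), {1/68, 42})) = Interval.open(-84, -1/7)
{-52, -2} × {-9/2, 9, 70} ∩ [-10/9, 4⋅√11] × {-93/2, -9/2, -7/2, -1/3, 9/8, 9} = ∅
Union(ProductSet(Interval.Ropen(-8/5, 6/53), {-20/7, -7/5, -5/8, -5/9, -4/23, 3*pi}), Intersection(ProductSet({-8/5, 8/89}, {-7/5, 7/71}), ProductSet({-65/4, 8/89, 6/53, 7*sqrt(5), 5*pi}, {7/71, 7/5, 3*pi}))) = Union(ProductSet({8/89}, {7/71}), ProductSet(Interval.Ropen(-8/5, 6/53), {-20/7, -7/5, -5/8, -5/9, -4/23, 3*pi}))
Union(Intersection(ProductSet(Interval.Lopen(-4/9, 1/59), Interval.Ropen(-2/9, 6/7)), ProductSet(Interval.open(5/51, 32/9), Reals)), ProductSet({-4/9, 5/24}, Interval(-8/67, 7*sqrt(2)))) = ProductSet({-4/9, 5/24}, Interval(-8/67, 7*sqrt(2)))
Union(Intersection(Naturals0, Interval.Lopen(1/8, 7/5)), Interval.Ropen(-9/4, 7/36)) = Union(Interval.Ropen(-9/4, 7/36), Range(1, 2, 1))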